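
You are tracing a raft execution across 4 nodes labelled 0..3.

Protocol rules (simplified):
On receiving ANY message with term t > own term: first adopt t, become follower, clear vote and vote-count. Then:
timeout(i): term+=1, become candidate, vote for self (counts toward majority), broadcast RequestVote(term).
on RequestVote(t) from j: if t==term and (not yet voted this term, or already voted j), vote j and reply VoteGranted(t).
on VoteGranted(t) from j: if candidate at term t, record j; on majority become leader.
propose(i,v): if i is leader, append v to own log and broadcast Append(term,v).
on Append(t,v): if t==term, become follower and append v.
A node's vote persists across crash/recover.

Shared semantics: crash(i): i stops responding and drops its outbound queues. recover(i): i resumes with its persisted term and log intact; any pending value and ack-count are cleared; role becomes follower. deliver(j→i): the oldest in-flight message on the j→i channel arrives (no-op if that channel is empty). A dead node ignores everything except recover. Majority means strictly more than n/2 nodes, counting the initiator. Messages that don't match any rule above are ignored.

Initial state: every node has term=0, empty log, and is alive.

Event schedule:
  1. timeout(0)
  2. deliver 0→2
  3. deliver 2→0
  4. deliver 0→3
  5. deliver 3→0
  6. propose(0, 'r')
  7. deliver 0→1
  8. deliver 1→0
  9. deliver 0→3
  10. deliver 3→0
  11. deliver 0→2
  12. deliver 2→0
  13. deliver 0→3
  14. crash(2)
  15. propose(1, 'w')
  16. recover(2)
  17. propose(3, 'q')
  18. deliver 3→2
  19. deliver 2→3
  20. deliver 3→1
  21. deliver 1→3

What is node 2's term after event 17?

1

[1] timeout(0) → N0(cand t1 [-])
[2] deliver 0→2 → N2(foll t1 [-])
[3] deliver 2→0 → ∅
[4] deliver 0→3 → N3(foll t1 [-])
[5] deliver 3→0 → N0(lead t1 [-])
[6] propose(0,'r') → N0(lead t1 [r])
[7] deliver 0→1 → N1(foll t1 [-])
[8] deliver 1→0 → ∅
[9] deliver 0→3 → N3(foll t1 [r])
[10] deliver 3→0 → ∅
[11] deliver 0→2 → N2(foll t1 [r])
[12] deliver 2→0 → ∅
[13] deliver 0→3 → ∅
[14] crash(2) → N2(✗foll t1 [r])
[15] propose(1,'w') → ∅
[16] recover(2) → N2(foll t1 [r])
[17] propose(3,'q') → ∅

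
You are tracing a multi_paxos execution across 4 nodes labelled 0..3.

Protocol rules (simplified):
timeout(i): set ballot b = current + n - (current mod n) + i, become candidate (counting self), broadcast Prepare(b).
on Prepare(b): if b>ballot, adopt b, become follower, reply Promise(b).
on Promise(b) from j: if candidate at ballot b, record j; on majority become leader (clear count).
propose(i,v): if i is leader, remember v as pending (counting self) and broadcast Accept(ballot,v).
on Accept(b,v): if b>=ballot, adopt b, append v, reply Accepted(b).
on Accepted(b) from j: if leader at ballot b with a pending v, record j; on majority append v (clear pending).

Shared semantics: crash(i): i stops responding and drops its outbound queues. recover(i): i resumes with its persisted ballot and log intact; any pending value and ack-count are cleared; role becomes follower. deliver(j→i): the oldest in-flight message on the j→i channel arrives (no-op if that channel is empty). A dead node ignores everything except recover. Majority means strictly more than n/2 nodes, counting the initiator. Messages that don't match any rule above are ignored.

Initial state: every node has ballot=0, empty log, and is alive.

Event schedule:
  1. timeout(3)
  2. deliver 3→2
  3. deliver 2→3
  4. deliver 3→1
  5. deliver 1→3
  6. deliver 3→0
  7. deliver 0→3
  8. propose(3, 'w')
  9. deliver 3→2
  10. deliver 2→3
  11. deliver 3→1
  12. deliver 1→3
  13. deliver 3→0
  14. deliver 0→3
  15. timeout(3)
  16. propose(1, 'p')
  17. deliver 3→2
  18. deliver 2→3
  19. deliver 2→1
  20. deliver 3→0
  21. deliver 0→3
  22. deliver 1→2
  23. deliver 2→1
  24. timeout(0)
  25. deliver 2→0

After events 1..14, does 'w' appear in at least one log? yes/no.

yes

e1 timeout(3): 3[cand,b=7,-]
e2 deliver 3→2: 2[foll,b=7,-]
e3 deliver 2→3: ·
e4 deliver 3→1: 1[foll,b=7,-]
e5 deliver 1→3: 3[lead,b=7,-]
e6 deliver 3→0: 0[foll,b=7,-]
e7 deliver 0→3: ·
e8 propose(3,'w'): ·
e9 deliver 3→2: 2[foll,b=7,w]
e10 deliver 2→3: ·
e11 deliver 3→1: 1[foll,b=7,w]
e12 deliver 1→3: 3[lead,b=7,w]
e13 deliver 3→0: 0[foll,b=7,w]
e14 deliver 0→3: ·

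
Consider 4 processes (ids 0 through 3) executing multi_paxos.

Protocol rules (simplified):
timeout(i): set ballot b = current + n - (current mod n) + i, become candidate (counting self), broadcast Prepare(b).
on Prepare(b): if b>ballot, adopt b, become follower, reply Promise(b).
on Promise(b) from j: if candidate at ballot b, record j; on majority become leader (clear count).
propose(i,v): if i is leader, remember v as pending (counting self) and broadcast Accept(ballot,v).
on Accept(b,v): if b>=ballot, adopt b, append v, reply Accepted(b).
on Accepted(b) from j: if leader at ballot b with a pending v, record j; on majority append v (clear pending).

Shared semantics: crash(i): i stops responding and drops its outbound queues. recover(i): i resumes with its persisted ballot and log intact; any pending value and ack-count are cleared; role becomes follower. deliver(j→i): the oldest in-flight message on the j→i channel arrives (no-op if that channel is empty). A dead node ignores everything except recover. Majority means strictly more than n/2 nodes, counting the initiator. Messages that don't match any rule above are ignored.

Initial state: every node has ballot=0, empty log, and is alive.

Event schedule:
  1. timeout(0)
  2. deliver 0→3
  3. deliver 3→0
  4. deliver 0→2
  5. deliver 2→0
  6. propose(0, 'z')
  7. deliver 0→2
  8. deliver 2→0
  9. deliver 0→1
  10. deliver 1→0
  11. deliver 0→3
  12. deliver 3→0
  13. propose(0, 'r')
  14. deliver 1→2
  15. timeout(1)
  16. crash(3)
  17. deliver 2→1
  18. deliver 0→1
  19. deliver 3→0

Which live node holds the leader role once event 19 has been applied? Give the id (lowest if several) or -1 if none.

0

1. timeout(0):  <0:cand b4 ->
2. deliver 0→3:  <3:foll b4 ->
3. deliver 3→0:  nop
4. deliver 0→2:  <2:foll b4 ->
5. deliver 2→0:  <0:lead b4 ->
6. propose(0,'z'):  nop
7. deliver 0→2:  <2:foll b4 z>
8. deliver 2→0:  nop
9. deliver 0→1:  <1:foll b4 ->
10. deliver 1→0:  nop
11. deliver 0→3:  <3:foll b4 z>
12. deliver 3→0:  <0:lead b4 z>
13. propose(0,'r'):  nop
14. deliver 1→2:  nop
15. timeout(1):  <1:cand b9 ->
16. crash(3):  <3:✗foll b4 z>
17. deliver 2→1:  nop
18. deliver 0→1:  nop
19. deliver 3→0:  nop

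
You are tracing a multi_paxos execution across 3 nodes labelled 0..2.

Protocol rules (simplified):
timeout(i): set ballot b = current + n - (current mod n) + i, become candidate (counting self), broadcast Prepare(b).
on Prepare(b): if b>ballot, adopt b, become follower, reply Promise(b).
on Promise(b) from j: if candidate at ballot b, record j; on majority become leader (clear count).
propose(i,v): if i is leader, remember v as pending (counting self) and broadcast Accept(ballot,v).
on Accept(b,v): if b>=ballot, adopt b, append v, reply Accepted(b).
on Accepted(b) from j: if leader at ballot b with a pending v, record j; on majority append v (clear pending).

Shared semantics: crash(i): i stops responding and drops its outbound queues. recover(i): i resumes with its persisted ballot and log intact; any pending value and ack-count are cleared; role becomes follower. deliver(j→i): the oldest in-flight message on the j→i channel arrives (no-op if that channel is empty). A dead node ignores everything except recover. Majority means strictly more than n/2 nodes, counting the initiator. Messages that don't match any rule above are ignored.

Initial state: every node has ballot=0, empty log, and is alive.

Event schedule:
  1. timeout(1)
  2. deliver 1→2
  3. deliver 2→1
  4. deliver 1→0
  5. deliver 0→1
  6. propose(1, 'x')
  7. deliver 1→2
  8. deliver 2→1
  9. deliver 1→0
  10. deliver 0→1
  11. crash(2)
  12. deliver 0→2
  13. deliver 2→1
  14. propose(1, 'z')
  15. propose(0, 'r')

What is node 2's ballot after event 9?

4

e1 timeout(1): 1[cand,b=4,-]
e2 deliver 1→2: 2[foll,b=4,-]
e3 deliver 2→1: 1[lead,b=4,-]
e4 deliver 1→0: 0[foll,b=4,-]
e5 deliver 0→1: ·
e6 propose(1,'x'): ·
e7 deliver 1→2: 2[foll,b=4,x]
e8 deliver 2→1: 1[lead,b=4,x]
e9 deliver 1→0: 0[foll,b=4,x]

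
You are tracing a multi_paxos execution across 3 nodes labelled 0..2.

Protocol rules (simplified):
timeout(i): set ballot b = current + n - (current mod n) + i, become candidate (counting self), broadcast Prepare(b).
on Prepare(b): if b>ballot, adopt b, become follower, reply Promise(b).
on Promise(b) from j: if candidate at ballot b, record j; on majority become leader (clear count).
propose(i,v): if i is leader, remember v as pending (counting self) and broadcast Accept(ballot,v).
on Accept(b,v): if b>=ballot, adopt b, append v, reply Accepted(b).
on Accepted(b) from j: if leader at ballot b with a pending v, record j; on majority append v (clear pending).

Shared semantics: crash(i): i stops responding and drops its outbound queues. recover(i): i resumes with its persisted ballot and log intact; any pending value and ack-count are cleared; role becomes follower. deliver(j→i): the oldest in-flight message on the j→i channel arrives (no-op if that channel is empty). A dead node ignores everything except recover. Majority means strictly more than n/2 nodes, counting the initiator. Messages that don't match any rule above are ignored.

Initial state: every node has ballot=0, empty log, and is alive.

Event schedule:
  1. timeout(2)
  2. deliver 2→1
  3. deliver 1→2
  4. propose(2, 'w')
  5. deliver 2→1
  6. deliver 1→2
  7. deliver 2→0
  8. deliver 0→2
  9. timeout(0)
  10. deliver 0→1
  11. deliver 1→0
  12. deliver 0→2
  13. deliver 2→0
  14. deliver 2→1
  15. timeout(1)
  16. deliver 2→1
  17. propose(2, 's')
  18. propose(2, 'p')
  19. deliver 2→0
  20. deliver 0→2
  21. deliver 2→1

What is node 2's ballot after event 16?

6

[1] timeout(2) → N2(cand b5 [-])
[2] deliver 2→1 → N1(foll b5 [-])
[3] deliver 1→2 → N2(lead b5 [-])
[4] propose(2,'w') → ∅
[5] deliver 2→1 → N1(foll b5 [w])
[6] deliver 1→2 → N2(lead b5 [w])
[7] deliver 2→0 → N0(foll b5 [-])
[8] deliver 0→2 → ∅
[9] timeout(0) → N0(cand b6 [-])
[10] deliver 0→1 → N1(foll b6 [w])
[11] deliver 1→0 → N0(lead b6 [-])
[12] deliver 0→2 → N2(foll b6 [w])
[13] deliver 2→0 → ∅
[14] deliver 2→1 → ∅
[15] timeout(1) → N1(cand b10 [w])
[16] deliver 2→1 → ∅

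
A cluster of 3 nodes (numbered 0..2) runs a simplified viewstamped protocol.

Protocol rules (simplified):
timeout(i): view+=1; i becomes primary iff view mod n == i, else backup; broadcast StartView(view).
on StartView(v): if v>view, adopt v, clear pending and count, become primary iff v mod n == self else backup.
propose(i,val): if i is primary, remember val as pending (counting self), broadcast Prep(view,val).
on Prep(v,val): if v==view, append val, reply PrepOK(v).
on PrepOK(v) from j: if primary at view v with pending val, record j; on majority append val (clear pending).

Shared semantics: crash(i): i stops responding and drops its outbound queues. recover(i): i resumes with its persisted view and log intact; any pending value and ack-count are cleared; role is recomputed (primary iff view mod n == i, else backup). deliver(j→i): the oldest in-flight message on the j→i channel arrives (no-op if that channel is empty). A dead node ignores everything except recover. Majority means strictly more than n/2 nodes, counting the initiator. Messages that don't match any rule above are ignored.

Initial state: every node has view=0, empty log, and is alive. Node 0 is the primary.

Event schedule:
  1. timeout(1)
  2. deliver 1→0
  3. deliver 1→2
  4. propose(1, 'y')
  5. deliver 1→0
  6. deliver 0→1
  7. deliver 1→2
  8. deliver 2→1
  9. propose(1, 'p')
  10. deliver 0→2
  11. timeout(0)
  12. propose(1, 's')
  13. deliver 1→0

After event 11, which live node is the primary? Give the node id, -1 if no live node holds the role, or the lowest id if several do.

1

1. timeout(1):  <1:prim v1 ->
2. deliver 1→0:  <0:back v1 ->
3. deliver 1→2:  <2:back v1 ->
4. propose(1,'y'):  nop
5. deliver 1→0:  <0:back v1 y>
6. deliver 0→1:  <1:prim v1 y>
7. deliver 1→2:  <2:back v1 y>
8. deliver 2→1:  nop
9. propose(1,'p'):  nop
10. deliver 0→2:  nop
11. timeout(0):  <0:back v2 y>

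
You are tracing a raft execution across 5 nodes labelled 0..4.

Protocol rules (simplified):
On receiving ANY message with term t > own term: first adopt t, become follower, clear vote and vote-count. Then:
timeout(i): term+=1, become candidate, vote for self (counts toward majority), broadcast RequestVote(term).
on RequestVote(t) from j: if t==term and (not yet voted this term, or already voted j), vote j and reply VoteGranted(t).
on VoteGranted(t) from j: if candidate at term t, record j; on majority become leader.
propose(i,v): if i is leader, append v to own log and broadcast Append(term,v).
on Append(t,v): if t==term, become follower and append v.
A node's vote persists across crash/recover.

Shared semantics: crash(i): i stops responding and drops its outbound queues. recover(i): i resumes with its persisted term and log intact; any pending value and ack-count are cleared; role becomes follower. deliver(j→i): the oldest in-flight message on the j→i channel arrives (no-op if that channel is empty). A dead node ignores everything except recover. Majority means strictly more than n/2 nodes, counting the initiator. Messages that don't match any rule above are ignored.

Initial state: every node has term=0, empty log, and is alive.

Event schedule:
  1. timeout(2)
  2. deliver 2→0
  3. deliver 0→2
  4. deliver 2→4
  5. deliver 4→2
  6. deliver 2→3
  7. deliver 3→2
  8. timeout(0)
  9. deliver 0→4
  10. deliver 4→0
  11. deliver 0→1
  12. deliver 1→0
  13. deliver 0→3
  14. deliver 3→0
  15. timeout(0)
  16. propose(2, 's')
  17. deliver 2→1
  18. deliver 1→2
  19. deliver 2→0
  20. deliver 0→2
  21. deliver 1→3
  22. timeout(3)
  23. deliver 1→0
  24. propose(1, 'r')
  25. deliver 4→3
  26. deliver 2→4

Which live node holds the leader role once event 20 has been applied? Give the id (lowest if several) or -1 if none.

-1

[1] timeout(2) → N2(cand t1 [-])
[2] deliver 2→0 → N0(foll t1 [-])
[3] deliver 0→2 → ∅
[4] deliver 2→4 → N4(foll t1 [-])
[5] deliver 4→2 → N2(lead t1 [-])
[6] deliver 2→3 → N3(foll t1 [-])
[7] deliver 3→2 → ∅
[8] timeout(0) → N0(cand t2 [-])
[9] deliver 0→4 → N4(foll t2 [-])
[10] deliver 4→0 → ∅
[11] deliver 0→1 → N1(foll t2 [-])
[12] deliver 1→0 → N0(lead t2 [-])
[13] deliver 0→3 → N3(foll t2 [-])
[14] deliver 3→0 → ∅
[15] timeout(0) → N0(cand t3 [-])
[16] propose(2,'s') → N2(lead t1 [s])
[17] deliver 2→1 → ∅
[18] deliver 1→2 → ∅
[19] deliver 2→0 → ∅
[20] deliver 0→2 → N2(foll t2 [s])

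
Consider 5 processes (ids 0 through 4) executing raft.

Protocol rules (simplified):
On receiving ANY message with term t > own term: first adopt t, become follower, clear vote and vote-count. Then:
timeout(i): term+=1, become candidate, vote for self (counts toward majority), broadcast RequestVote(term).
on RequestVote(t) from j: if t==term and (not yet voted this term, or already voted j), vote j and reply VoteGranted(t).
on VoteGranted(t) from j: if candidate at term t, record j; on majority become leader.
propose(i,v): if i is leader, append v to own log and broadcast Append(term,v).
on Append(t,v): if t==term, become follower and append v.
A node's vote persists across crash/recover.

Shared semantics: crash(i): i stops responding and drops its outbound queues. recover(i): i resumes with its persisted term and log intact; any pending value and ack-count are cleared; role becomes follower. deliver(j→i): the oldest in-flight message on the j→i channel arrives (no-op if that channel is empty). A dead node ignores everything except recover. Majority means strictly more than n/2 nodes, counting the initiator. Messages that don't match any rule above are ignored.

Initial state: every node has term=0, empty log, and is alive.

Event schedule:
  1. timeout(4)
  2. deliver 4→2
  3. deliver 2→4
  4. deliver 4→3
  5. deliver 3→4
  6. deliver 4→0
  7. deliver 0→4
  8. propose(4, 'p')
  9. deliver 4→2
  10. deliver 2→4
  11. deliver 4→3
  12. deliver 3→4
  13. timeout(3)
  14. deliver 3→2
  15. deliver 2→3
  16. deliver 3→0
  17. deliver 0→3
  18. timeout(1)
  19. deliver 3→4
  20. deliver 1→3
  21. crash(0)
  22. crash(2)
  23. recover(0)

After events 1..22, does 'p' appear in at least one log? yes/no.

yes

1. timeout(4):  <4:cand t1 ->
2. deliver 4→2:  <2:foll t1 ->
3. deliver 2→4:  nop
4. deliver 4→3:  <3:foll t1 ->
5. deliver 3→4:  <4:lead t1 ->
6. deliver 4→0:  <0:foll t1 ->
7. deliver 0→4:  nop
8. propose(4,'p'):  <4:lead t1 p>
9. deliver 4→2:  <2:foll t1 p>
10. deliver 2→4:  nop
11. deliver 4→3:  <3:foll t1 p>
12. deliver 3→4:  nop
13. timeout(3):  <3:cand t2 p>
14. deliver 3→2:  <2:foll t2 p>
15. deliver 2→3:  nop
16. deliver 3→0:  <0:foll t2 ->
17. deliver 0→3:  <3:lead t2 p>
18. timeout(1):  <1:cand t1 ->
19. deliver 3→4:  <4:foll t2 p>
20. deliver 1→3:  nop
21. crash(0):  <0:✗foll t2 ->
22. crash(2):  <2:✗foll t2 p>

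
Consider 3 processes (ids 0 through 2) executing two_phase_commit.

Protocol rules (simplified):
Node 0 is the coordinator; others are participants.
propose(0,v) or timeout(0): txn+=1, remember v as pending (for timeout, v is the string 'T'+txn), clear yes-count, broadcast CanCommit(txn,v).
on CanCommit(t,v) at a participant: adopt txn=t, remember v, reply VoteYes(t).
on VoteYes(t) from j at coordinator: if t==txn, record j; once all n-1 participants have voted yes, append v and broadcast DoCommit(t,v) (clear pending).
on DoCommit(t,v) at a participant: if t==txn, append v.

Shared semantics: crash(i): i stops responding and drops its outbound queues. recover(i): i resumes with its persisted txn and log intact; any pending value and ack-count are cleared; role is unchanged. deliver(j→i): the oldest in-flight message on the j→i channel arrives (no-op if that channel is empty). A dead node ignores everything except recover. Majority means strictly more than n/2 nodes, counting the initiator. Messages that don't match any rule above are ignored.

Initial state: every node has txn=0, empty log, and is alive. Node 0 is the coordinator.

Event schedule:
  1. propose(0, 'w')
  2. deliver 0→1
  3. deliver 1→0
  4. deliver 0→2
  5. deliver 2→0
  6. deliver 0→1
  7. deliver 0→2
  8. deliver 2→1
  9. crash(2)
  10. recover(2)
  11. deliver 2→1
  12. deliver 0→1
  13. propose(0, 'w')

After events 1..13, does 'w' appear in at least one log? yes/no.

[1] propose(0,'w') → N0(coor t1 [-])
[2] deliver 0→1 → N1(part t1 [-])
[3] deliver 1→0 → ∅
[4] deliver 0→2 → N2(part t1 [-])
[5] deliver 2→0 → N0(coor t1 [w])
[6] deliver 0→1 → N1(part t1 [w])
[7] deliver 0→2 → N2(part t1 [w])
[8] deliver 2→1 → ∅
[9] crash(2) → N2(✗part t1 [w])
[10] recover(2) → N2(part t1 [w])
[11] deliver 2→1 → ∅
[12] deliver 0→1 → ∅
[13] propose(0,'w') → N0(coor t2 [w])

yes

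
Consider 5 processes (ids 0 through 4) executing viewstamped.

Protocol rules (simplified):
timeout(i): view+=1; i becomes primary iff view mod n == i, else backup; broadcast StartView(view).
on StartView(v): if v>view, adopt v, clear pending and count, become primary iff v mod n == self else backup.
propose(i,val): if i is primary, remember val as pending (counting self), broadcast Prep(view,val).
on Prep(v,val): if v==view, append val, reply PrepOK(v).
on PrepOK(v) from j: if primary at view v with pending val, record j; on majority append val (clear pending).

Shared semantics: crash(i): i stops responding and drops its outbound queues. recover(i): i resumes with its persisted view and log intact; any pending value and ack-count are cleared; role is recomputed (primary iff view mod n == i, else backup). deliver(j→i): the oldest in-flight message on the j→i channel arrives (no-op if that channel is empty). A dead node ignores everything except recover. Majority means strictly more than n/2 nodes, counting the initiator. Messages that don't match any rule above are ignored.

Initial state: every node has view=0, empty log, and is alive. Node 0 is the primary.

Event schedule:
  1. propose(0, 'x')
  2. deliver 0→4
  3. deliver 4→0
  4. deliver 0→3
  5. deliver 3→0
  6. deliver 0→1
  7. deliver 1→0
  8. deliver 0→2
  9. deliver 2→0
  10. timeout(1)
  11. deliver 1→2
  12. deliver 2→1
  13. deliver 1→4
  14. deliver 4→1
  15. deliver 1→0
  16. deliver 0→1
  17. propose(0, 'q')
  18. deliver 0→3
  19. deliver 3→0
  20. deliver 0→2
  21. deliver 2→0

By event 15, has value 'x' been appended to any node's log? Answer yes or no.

yes

step 1 propose(0,'x'): —
step 2 deliver 0→4: 4={back,v=0,log=x}
step 3 deliver 4→0: —
step 4 deliver 0→3: 3={back,v=0,log=x}
step 5 deliver 3→0: 0={prim,v=0,log=x}
step 6 deliver 0→1: 1={back,v=0,log=x}
step 7 deliver 1→0: —
step 8 deliver 0→2: 2={back,v=0,log=x}
step 9 deliver 2→0: —
step 10 timeout(1): 1={prim,v=1,log=x}
step 11 deliver 1→2: 2={back,v=1,log=x}
step 12 deliver 2→1: —
step 13 deliver 1→4: 4={back,v=1,log=x}
step 14 deliver 4→1: —
step 15 deliver 1→0: 0={back,v=1,log=x}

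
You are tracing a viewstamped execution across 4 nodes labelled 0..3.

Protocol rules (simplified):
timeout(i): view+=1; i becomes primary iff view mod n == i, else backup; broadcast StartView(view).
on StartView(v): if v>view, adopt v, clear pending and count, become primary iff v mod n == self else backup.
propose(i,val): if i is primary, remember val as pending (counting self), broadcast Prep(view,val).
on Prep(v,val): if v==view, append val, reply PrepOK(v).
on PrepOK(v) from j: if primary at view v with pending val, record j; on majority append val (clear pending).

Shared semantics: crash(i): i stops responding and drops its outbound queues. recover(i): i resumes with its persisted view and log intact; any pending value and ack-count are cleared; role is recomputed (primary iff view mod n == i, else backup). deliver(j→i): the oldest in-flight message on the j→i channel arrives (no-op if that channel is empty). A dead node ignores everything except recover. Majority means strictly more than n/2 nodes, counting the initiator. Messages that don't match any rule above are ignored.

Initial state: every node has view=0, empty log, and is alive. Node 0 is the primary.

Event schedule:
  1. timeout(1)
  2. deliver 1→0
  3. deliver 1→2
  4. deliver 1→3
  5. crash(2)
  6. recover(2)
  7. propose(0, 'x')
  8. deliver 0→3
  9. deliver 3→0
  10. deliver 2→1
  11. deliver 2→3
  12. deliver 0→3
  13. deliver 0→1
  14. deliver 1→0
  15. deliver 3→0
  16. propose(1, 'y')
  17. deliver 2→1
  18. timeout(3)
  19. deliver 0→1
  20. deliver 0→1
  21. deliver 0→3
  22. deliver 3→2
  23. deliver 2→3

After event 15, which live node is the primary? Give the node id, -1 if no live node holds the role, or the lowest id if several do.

1

after 1 — timeout(1): n1:prim/v1/[-]
after 2 — deliver 1→0: n0:back/v1/[-]
after 3 — deliver 1→2: n2:back/v1/[-]
after 4 — deliver 1→3: n3:back/v1/[-]
after 5 — crash(2): n2:✗back/v1/[-]
after 6 — recover(2): n2:back/v1/[-]
after 7 — propose(0,'x'): ·
after 8 — deliver 0→3: ·
after 9 — deliver 3→0: ·
after 10 — deliver 2→1: ·
after 11 — deliver 2→3: ·
after 12 — deliver 0→3: ·
after 13 — deliver 0→1: ·
after 14 — deliver 1→0: ·
after 15 — deliver 3→0: ·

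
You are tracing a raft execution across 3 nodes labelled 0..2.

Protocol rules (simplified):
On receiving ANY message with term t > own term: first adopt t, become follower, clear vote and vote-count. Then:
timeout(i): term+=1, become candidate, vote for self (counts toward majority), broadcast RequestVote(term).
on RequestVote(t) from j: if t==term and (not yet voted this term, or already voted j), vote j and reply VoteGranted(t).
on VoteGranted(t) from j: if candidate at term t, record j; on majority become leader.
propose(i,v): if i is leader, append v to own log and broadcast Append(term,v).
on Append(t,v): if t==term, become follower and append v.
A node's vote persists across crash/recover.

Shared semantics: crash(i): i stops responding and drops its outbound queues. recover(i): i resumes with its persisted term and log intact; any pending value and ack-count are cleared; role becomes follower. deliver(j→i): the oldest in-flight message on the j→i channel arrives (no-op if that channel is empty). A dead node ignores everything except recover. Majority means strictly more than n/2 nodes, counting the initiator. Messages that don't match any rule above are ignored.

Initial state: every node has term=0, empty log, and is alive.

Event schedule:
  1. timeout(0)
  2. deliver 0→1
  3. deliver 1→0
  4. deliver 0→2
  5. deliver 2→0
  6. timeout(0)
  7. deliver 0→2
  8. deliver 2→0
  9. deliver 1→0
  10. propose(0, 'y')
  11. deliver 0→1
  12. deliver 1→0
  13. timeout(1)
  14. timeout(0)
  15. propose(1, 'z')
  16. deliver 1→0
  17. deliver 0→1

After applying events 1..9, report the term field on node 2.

1. timeout(0):  <0:cand t1 ->
2. deliver 0→1:  <1:foll t1 ->
3. deliver 1→0:  <0:lead t1 ->
4. deliver 0→2:  <2:foll t1 ->
5. deliver 2→0:  nop
6. timeout(0):  <0:cand t2 ->
7. deliver 0→2:  <2:foll t2 ->
8. deliver 2→0:  <0:lead t2 ->
9. deliver 1→0:  nop

2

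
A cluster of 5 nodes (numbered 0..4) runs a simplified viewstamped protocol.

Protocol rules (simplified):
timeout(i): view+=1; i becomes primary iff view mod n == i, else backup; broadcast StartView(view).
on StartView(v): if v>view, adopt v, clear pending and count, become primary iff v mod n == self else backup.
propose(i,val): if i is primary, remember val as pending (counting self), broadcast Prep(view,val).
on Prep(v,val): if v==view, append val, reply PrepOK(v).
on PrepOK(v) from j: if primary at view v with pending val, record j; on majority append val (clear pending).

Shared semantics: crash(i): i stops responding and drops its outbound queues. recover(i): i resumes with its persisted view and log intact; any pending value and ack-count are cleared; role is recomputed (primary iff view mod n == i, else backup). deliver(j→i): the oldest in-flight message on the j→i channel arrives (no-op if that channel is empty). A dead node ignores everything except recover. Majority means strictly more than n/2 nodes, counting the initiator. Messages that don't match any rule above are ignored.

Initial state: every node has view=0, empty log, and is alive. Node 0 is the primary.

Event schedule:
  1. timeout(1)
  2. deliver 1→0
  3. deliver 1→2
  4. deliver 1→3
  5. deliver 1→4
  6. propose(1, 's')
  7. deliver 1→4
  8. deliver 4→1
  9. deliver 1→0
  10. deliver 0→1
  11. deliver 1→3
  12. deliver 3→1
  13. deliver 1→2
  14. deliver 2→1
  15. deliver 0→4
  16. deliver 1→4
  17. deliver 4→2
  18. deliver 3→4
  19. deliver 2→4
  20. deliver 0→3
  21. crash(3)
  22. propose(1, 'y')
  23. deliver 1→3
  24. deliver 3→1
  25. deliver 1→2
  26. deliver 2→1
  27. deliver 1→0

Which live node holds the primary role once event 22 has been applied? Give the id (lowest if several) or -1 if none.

[1] timeout(1) → N1(prim v1 [-])
[2] deliver 1→0 → N0(back v1 [-])
[3] deliver 1→2 → N2(back v1 [-])
[4] deliver 1→3 → N3(back v1 [-])
[5] deliver 1→4 → N4(back v1 [-])
[6] propose(1,'s') → ∅
[7] deliver 1→4 → N4(back v1 [s])
[8] deliver 4→1 → ∅
[9] deliver 1→0 → N0(back v1 [s])
[10] deliver 0→1 → N1(prim v1 [s])
[11] deliver 1→3 → N3(back v1 [s])
[12] deliver 3→1 → ∅
[13] deliver 1→2 → N2(back v1 [s])
[14] deliver 2→1 → ∅
[15] deliver 0→4 → ∅
[16] deliver 1→4 → ∅
[17] deliver 4→2 → ∅
[18] deliver 3→4 → ∅
[19] deliver 2→4 → ∅
[20] deliver 0→3 → ∅
[21] crash(3) → N3(✗back v1 [s])
[22] propose(1,'y') → ∅

1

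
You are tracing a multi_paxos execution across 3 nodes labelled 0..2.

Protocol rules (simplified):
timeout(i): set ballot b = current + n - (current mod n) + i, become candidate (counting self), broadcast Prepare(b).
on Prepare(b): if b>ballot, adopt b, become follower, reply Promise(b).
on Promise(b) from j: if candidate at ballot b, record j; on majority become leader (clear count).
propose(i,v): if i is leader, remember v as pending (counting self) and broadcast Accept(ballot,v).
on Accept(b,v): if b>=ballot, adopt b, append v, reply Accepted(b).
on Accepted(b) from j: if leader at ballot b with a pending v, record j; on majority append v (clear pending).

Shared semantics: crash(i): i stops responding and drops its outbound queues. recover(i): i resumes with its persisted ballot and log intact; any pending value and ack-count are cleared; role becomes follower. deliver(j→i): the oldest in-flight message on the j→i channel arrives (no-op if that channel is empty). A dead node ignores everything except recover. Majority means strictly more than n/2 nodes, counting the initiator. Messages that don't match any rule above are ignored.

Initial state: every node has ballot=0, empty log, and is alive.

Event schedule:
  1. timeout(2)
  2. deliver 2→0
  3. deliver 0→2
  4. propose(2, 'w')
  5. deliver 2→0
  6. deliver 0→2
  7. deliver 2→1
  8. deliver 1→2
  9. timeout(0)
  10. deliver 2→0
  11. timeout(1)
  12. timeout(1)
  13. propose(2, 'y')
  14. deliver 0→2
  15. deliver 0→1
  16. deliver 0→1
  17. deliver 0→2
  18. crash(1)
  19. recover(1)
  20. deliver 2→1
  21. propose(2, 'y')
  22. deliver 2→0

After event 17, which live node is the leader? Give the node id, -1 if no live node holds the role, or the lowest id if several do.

e1 timeout(2): 2[cand,b=5,-]
e2 deliver 2→0: 0[foll,b=5,-]
e3 deliver 0→2: 2[lead,b=5,-]
e4 propose(2,'w'): ·
e5 deliver 2→0: 0[foll,b=5,w]
e6 deliver 0→2: 2[lead,b=5,w]
e7 deliver 2→1: 1[foll,b=5,-]
e8 deliver 1→2: ·
e9 timeout(0): 0[cand,b=6,w]
e10 deliver 2→0: ·
e11 timeout(1): 1[cand,b=7,-]
e12 timeout(1): 1[cand,b=10,-]
e13 propose(2,'y'): ·
e14 deliver 0→2: 2[foll,b=6,w]
e15 deliver 0→1: ·
e16 deliver 0→1: ·
e17 deliver 0→2: ·

-1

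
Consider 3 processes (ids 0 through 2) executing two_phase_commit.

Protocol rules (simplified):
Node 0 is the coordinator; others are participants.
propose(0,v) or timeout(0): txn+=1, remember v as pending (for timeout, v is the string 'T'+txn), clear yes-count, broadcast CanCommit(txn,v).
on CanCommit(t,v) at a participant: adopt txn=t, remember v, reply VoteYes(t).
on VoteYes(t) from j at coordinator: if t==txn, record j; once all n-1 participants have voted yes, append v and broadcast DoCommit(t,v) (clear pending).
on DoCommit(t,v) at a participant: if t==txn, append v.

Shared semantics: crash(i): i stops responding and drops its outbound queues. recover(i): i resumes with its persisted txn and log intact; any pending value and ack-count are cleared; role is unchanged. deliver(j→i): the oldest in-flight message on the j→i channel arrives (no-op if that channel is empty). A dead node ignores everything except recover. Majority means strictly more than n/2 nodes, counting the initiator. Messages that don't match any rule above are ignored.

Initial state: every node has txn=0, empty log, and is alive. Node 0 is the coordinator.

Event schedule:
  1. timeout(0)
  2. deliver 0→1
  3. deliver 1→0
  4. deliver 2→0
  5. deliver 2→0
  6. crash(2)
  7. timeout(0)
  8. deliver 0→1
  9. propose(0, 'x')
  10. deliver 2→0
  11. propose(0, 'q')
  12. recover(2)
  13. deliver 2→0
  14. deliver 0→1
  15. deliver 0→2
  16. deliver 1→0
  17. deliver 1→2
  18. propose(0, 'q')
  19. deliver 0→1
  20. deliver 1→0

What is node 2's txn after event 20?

1

1. timeout(0):  <0:coor t1 ->
2. deliver 0→1:  <1:part t1 ->
3. deliver 1→0:  nop
4. deliver 2→0:  nop
5. deliver 2→0:  nop
6. crash(2):  <2:✗part t0 ->
7. timeout(0):  <0:coor t2 ->
8. deliver 0→1:  <1:part t2 ->
9. propose(0,'x'):  <0:coor t3 ->
10. deliver 2→0:  nop
11. propose(0,'q'):  <0:coor t4 ->
12. recover(2):  <2:part t0 ->
13. deliver 2→0:  nop
14. deliver 0→1:  <1:part t3 ->
15. deliver 0→2:  <2:part t1 ->
16. deliver 1→0:  nop
17. deliver 1→2:  nop
18. propose(0,'q'):  <0:coor t5 ->
19. deliver 0→1:  <1:part t4 ->
20. deliver 1→0:  nop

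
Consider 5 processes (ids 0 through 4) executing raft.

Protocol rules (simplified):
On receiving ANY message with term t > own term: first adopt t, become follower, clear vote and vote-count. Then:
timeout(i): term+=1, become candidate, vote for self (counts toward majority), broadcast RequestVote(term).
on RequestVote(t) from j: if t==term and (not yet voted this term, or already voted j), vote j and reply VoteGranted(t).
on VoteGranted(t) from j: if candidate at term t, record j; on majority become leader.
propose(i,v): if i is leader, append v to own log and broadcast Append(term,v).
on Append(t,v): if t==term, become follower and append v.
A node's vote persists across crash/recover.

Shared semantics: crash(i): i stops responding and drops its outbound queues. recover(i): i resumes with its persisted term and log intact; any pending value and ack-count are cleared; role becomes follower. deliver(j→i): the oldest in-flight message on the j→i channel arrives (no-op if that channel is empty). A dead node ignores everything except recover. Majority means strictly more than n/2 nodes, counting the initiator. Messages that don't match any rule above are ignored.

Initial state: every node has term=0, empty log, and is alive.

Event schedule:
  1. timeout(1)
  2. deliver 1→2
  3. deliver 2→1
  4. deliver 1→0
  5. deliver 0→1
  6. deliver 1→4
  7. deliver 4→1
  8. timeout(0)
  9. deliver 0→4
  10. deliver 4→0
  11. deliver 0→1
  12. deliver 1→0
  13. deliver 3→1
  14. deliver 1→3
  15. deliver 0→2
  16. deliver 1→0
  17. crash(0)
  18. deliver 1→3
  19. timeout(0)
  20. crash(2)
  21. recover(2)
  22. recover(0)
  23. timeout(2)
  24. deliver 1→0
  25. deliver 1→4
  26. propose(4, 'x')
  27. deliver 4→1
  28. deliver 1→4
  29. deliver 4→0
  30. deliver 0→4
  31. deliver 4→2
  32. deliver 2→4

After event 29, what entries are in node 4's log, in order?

after 1 — timeout(1): n1:cand/t1/[-]
after 2 — deliver 1→2: n2:foll/t1/[-]
after 3 — deliver 2→1: ·
after 4 — deliver 1→0: n0:foll/t1/[-]
after 5 — deliver 0→1: n1:lead/t1/[-]
after 6 — deliver 1→4: n4:foll/t1/[-]
after 7 — deliver 4→1: ·
after 8 — timeout(0): n0:cand/t2/[-]
after 9 — deliver 0→4: n4:foll/t2/[-]
after 10 — deliver 4→0: ·
after 11 — deliver 0→1: n1:foll/t2/[-]
after 12 — deliver 1→0: n0:lead/t2/[-]
after 13 — deliver 3→1: ·
after 14 — deliver 1→3: n3:foll/t1/[-]
after 15 — deliver 0→2: n2:foll/t2/[-]
after 16 — deliver 1→0: ·
after 17 — crash(0): n0:✗lead/t2/[-]
after 18 — deliver 1→3: ·
after 19 — timeout(0): ·
after 20 — crash(2): n2:✗foll/t2/[-]
after 21 — recover(2): n2:foll/t2/[-]
after 22 — recover(0): n0:foll/t2/[-]
after 23 — timeout(2): n2:cand/t3/[-]
after 24 — deliver 1→0: ·
after 25 — deliver 1→4: ·
after 26 — propose(4,'x'): ·
after 27 — deliver 4→1: ·
after 28 — deliver 1→4: ·
after 29 — deliver 4→0: ·

empty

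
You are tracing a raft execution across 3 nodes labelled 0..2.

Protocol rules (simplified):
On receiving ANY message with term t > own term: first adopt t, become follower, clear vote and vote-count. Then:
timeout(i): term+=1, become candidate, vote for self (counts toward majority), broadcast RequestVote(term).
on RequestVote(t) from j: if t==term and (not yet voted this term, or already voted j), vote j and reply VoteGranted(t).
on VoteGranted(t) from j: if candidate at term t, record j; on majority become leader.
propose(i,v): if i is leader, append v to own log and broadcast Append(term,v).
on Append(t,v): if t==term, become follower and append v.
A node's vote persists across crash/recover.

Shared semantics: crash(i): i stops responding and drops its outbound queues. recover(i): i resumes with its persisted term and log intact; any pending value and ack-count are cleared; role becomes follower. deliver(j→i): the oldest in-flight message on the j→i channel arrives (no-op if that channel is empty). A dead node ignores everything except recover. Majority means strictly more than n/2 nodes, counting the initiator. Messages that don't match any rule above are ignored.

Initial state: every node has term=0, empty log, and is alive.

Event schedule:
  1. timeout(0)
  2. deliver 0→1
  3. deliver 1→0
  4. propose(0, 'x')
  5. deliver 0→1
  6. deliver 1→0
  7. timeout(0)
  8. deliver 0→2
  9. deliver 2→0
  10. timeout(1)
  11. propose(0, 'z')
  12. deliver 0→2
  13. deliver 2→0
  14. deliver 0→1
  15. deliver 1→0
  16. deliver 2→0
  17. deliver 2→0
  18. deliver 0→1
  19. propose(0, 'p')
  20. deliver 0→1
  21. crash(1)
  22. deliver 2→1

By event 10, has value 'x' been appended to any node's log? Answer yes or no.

yes

e1 timeout(0): 0[cand,t=1,-]
e2 deliver 0→1: 1[foll,t=1,-]
e3 deliver 1→0: 0[lead,t=1,-]
e4 propose(0,'x'): 0[lead,t=1,x]
e5 deliver 0→1: 1[foll,t=1,x]
e6 deliver 1→0: ·
e7 timeout(0): 0[cand,t=2,x]
e8 deliver 0→2: 2[foll,t=1,-]
e9 deliver 2→0: ·
e10 timeout(1): 1[cand,t=2,x]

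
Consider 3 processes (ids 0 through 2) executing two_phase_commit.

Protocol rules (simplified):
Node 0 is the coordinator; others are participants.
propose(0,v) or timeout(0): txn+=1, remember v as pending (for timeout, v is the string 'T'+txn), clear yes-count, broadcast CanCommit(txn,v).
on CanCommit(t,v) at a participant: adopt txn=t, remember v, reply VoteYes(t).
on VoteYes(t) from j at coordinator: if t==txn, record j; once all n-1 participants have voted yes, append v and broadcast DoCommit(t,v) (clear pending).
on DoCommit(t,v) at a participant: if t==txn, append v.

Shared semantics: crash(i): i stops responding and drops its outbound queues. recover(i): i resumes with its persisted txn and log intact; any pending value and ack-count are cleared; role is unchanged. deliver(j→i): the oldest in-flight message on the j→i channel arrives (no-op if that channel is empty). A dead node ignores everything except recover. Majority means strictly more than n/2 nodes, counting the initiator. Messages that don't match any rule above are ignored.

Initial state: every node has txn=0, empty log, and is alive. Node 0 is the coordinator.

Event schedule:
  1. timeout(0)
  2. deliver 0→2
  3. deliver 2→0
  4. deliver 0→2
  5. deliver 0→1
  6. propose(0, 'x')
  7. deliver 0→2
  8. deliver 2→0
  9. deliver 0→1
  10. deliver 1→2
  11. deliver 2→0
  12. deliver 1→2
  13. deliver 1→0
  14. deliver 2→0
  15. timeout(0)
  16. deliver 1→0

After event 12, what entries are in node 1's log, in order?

[1] timeout(0) → N0(coor t1 [-])
[2] deliver 0→2 → N2(part t1 [-])
[3] deliver 2→0 → ∅
[4] deliver 0→2 → ∅
[5] deliver 0→1 → N1(part t1 [-])
[6] propose(0,'x') → N0(coor t2 [-])
[7] deliver 0→2 → N2(part t2 [-])
[8] deliver 2→0 → ∅
[9] deliver 0→1 → N1(part t2 [-])
[10] deliver 1→2 → ∅
[11] deliver 2→0 → ∅
[12] deliver 1→2 → ∅

empty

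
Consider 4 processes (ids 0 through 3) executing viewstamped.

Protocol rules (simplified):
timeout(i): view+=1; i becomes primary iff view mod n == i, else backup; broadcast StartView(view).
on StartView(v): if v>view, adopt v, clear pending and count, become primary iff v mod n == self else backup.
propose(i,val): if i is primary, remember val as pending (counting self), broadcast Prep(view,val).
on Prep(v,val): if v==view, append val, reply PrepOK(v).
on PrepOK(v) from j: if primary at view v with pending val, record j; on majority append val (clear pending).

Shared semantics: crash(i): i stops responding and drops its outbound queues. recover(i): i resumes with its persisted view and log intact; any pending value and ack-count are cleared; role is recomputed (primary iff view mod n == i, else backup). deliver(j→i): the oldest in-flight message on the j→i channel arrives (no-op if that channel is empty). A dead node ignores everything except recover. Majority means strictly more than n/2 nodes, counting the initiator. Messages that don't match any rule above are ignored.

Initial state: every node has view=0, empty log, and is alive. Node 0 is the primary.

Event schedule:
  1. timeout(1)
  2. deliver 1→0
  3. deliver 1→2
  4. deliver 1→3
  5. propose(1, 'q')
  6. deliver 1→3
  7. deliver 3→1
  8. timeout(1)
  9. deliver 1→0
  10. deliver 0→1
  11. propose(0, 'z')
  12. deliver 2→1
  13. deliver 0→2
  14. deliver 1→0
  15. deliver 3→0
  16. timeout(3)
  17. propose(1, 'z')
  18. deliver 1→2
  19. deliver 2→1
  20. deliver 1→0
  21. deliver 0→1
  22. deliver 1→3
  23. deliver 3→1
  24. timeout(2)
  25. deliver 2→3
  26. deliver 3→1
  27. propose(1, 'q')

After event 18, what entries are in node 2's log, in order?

after 1 — timeout(1): n1:prim/v1/[-]
after 2 — deliver 1→0: n0:back/v1/[-]
after 3 — deliver 1→2: n2:back/v1/[-]
after 4 — deliver 1→3: n3:back/v1/[-]
after 5 — propose(1,'q'): ·
after 6 — deliver 1→3: n3:back/v1/[q]
after 7 — deliver 3→1: ·
after 8 — timeout(1): n1:back/v2/[-]
after 9 — deliver 1→0: n0:back/v1/[q]
after 10 — deliver 0→1: ·
after 11 — propose(0,'z'): ·
after 12 — deliver 2→1: ·
after 13 — deliver 0→2: ·
after 14 — deliver 1→0: n0:back/v2/[q]
after 15 — deliver 3→0: ·
after 16 — timeout(3): n3:back/v2/[q]
after 17 — propose(1,'z'): ·
after 18 — deliver 1→2: n2:back/v1/[q]

q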